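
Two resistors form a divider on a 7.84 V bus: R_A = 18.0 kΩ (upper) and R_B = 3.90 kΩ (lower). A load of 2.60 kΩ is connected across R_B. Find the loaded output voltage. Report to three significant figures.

The load sits in parallel with R_B: R_B‖R_L = (3.90 × 2.60) / (3.90 + 2.60) = 1.560 kΩ.
V_out = 7.84 × 1.560 / (18.0 + 1.560) = 7.84 × 1.560/19.56 = 0.625 V.

V_out ≈ 0.625 V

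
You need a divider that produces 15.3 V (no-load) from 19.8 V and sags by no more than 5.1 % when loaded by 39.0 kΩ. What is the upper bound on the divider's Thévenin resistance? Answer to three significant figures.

Loading drop = R_th/(R_th + R_L) ≤ 0.0510, so R_th ≤ R_L · ε/(1−ε) = 39.0 kΩ × 0.0510/0.9490 = 2.10 kΩ.
(Any R1, R2 with R2/(R1+R2) = 0.773 and R1‖R2 ≤ 2.10 kΩ will meet the spec.)

R_th ≤ 2.10 kΩ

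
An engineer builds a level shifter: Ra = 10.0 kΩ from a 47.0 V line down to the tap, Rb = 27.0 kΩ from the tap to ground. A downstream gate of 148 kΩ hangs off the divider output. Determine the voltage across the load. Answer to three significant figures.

The load sits in parallel with Rb: Rb‖R_L = (27.0 × 148) / (27.0 + 148) = 22.83 kΩ.
V_out = 47.0 × 22.83 / (10.0 + 22.83) = 47.0 × 22.83/32.83 = 32.7 V.

V_out ≈ 32.7 V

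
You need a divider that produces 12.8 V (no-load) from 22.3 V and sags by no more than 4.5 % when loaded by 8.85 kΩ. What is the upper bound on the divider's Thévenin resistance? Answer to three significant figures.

R_th ≤ 417 Ω

Loading drop = R_th/(R_th + R_L) ≤ 0.0450, so R_th ≤ R_L · ε/(1−ε) = 8.85 kΩ × 0.0450/0.9550 = 417 Ω.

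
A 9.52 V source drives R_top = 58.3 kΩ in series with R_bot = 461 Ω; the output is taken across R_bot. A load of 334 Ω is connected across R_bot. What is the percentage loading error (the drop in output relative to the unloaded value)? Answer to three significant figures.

Unloaded V = 9.52 × 461/58760 = 0.07469 V.
Loaded: R_bot‖R_L = 193.7 Ω, giving V = 9.52 × 193.7/58490 = 0.03152 V.
Drop = (0.07469 − 0.03152) / 0.07469 = 57.8 %.

57.8 %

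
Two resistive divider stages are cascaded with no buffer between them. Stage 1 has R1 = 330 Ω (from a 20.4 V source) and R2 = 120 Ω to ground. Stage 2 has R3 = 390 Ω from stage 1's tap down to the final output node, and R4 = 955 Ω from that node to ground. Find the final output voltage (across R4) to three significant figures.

V_out ≈ 3.63 V

Stage 2 presents R3+R4 = 1345 Ω as a load on stage 1's tap.
Stage 1's lower leg becomes R2‖(R3+R4) = 110.2 Ω, so V_mid = 20.4 × 110.2/440.2 = 5.106 V.
Stage 2 is itself unloaded: V_out = V_mid × R4/(R3+R4) = 5.106 × 955/1345 = 3.63 V.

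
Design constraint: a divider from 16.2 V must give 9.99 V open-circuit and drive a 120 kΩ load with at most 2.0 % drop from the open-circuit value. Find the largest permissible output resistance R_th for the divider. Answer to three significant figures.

R_th ≤ 2.45 kΩ

Loading drop = R_th/(R_th + R_L) ≤ 0.0200, so R_th ≤ R_L · ε/(1−ε) = 120 kΩ × 0.0200/0.9800 = 2.45 kΩ.
(Any R1, R2 with R2/(R1+R2) = 0.617 and R1‖R2 ≤ 2.45 kΩ will meet the spec.)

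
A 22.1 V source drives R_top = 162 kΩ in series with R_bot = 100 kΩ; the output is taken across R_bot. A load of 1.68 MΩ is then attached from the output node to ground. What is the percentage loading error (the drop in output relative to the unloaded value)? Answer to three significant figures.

The divider's output (Thévenin) resistance is R_top‖R_bot = 61.83 kΩ.
Fractional drop under load = R_th/(R_th + R_L) = 61.83 / (61.83 + 1680) = 0.03550.
So the output falls by 3.55 %.

3.55 %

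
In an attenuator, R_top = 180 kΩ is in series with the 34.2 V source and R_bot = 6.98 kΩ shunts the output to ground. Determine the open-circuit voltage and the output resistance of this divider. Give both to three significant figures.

V_th = 1.28 V, R_th = 6.72 kΩ

V_th is the open-circuit tap voltage: 34.2 × 6.98/(180 + 6.98) = 1.28 V.
With the supply zeroed, R_top and R_bot appear in parallel from the tap: R_th = R_top‖R_bot = (180 × 6.98)/187.0 = 6.72 kΩ.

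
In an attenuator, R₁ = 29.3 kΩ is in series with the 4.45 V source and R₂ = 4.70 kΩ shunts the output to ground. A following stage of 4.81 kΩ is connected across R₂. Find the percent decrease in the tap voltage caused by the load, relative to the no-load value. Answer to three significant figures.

45.7 %

Unloaded V = 4.45 × 4.70/34.00 = 0.6151 V.
Loaded: R₂‖R_L = 2.377 kΩ, giving V = 4.45 × 2.377/31.68 = 0.3339 V.
Drop = (0.6151 − 0.3339) / 0.6151 = 45.7 %.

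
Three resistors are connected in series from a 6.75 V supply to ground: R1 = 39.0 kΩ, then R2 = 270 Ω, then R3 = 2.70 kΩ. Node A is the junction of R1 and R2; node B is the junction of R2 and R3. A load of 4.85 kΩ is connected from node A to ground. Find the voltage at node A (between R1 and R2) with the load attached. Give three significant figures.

V ≈ 0.304 V

Below node A the series string R2+R3 = 2970 Ω sits in parallel with the 4850 Ω load: 1842 Ω.
V_A = 6.75 × 1842/(39000 + 1842) = 0.304 V.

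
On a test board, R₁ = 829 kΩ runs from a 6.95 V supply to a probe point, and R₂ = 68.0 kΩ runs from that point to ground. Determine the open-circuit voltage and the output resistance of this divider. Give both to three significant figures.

V_th is the open-circuit tap voltage: 6.95 × 68.0/(829 + 68.0) = 0.527 V.
With the supply zeroed, R₁ and R₂ appear in parallel from the tap: R_th = R₁‖R₂ = (829 × 68.0)/897.0 = 62.8 kΩ.

V_th = 0.527 V, R_th = 62.8 kΩ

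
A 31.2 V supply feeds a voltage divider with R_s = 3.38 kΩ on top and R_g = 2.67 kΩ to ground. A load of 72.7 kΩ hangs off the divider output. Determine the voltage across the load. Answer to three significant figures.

The load sits in parallel with R_g: R_g‖R_L = (2.67 × 72.7) / (2.67 + 72.7) = 2.575 kΩ.
V_out = 31.2 × 2.575 / (3.38 + 2.575) = 31.2 × 2.575/5.955 = 13.5 V.
(Unloaded it would have been 13.8 V.)

V_out ≈ 13.5 V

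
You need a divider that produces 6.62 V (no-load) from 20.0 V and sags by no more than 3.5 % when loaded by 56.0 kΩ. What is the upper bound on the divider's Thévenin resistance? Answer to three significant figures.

R_th ≤ 2.03 kΩ

Loading drop = R_th/(R_th + R_L) ≤ 0.0350, so R_th ≤ R_L · ε/(1−ε) = 56.0 kΩ × 0.0350/0.9650 = 2.03 kΩ.
(Any R1, R2 with R2/(R1+R2) = 0.331 and R1‖R2 ≤ 2.03 kΩ will meet the spec.)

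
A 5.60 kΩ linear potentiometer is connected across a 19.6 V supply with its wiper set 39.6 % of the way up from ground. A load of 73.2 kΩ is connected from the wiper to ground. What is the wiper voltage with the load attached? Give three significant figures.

V ≈ 7.62 V

The wiper splits the pot into (1−α)R = 3.382 kΩ above and αR = 2.218 kΩ below.
Lower section ‖ load = 2.152 kΩ.
V_wiper = 19.6 × 2.152/(3.382 + 2.152) = 7.62 V.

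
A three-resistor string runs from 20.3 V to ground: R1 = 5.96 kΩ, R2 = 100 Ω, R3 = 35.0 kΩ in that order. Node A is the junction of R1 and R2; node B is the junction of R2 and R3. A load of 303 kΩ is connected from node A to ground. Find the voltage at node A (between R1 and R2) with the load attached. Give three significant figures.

V ≈ 17.1 V

Below node A the series string R2+R3 = 35100 Ω sits in parallel with the 303000 Ω load: 31460 Ω.
V_A = 20.3 × 31460/(5960 + 31460) = 17.1 V.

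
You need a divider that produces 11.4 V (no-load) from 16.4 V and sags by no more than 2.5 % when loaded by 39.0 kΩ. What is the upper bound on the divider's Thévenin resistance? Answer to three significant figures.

R_th ≤ 1.00 kΩ

Loading drop = R_th/(R_th + R_L) ≤ 0.0250, so R_th ≤ R_L · ε/(1−ε) = 39.0 kΩ × 0.0250/0.9750 = 1.00 kΩ.
(Any R1, R2 with R2/(R1+R2) = 0.695 and R1‖R2 ≤ 1.00 kΩ will meet the spec.)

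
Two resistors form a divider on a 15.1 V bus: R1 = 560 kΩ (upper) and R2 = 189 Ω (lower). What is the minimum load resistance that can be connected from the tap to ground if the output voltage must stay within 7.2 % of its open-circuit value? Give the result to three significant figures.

Output resistance R_th = R1‖R2 = (560000 × 189)/560200 = 188.9 Ω.
The fractional drop is R_th/(R_th + R_L); requiring this ≤ 0.0720 gives R_L ≥ R_th(1/0.0720 − 1) = 188.9 × 12.89 = 2.44 kΩ.

R_L(min) ≈ 2.44 kΩ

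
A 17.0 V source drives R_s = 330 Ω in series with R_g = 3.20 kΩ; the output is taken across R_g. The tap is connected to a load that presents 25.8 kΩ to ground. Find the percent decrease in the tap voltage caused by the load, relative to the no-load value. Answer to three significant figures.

1.15 %

The divider's output (Thévenin) resistance is R_s‖R_g = 299.2 Ω.
Fractional drop under load = R_th/(R_th + R_L) = 299.2 / (299.2 + 25800) = 0.01146.
So the output falls by 1.15 %.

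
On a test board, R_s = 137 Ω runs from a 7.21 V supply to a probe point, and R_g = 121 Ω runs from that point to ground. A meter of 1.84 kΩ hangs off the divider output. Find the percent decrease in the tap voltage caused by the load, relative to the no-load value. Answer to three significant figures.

3.37 %

The divider's output (Thévenin) resistance is R_s‖R_g = 64.25 Ω.
Fractional drop under load = R_th/(R_th + R_L) = 64.25 / (64.25 + 1840) = 0.03374.
So the output falls by 3.37 %.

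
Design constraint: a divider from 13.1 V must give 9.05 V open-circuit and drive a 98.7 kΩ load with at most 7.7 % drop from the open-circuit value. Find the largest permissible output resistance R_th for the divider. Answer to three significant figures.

Loading drop = R_th/(R_th + R_L) ≤ 0.0770, so R_th ≤ R_L · ε/(1−ε) = 98.7 kΩ × 0.0770/0.9230 = 8.23 kΩ.
(Any R1, R2 with R2/(R1+R2) = 0.691 and R1‖R2 ≤ 8.23 kΩ will meet the spec.)

R_th ≤ 8.23 kΩ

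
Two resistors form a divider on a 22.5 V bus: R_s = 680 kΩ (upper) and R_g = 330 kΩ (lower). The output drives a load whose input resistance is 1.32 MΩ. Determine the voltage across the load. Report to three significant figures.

The load sits in parallel with R_g: R_g‖R_L = (330 × 1320) / (330 + 1320) = 264.0 kΩ.
V_out = 22.5 × 264.0 / (680 + 264.0) = 22.5 × 264.0/944.0 = 6.29 V.
(Unloaded it would have been 7.35 V.)

V_out ≈ 6.29 V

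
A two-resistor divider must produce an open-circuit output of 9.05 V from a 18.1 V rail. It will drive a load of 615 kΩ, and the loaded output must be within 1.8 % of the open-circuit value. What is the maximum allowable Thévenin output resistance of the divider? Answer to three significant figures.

R_th ≤ 11.3 kΩ

Loading drop = R_th/(R_th + R_L) ≤ 0.0180, so R_th ≤ R_L · ε/(1−ε) = 615 kΩ × 0.0180/0.9820 = 11.3 kΩ.
(Any R1, R2 with R2/(R1+R2) = 0.500 and R1‖R2 ≤ 11.3 kΩ will meet the spec.)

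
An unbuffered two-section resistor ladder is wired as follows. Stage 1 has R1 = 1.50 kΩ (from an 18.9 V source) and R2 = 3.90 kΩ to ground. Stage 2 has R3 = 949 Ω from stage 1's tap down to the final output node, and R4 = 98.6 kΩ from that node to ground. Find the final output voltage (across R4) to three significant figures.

V_out ≈ 13.4 V

Stage 2 presents R3+R4 = 99550 Ω as a load on stage 1's tap.
Stage 1's lower leg becomes R2‖(R3+R4) = 3753 Ω, so V_mid = 18.9 × 3753/5253 = 13.50 V.
Stage 2 is itself unloaded: V_out = V_mid × R4/(R3+R4) = 13.50 × 98600/99550 = 13.4 V.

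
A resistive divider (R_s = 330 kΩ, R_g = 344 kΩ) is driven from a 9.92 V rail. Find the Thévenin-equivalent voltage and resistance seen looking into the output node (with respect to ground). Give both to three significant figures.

V_th = 5.06 V, R_th = 168 kΩ

V_th is the open-circuit tap voltage: 9.92 × 344/(330 + 344) = 5.06 V.
With the supply zeroed, R_s and R_g appear in parallel from the tap: R_th = R_s‖R_g = (330 × 344)/674.0 = 168 kΩ.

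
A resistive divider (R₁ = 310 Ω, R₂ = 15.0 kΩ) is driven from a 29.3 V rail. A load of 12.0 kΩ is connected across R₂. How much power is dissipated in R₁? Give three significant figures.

P ≈ 5.47 mW

Total resistance from the source is R₁ + (R₂‖R_L) = 6977 Ω, so I = 29.3/6977 Ω = 4.200 mA.
P = I²·R₁ = (4.200 mA)² × 310 Ω = 5.47 mW.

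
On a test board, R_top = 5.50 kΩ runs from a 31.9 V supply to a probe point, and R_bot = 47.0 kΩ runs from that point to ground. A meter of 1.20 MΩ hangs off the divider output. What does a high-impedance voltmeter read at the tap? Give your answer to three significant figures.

V_out ≈ 28.4 V

The load sits in parallel with R_bot: R_bot‖R_L = (47.0 × 1200) / (47.0 + 1200) = 45.23 kΩ.
V_out = 31.9 × 45.23 / (5.50 + 45.23) = 31.9 × 45.23/50.73 = 28.4 V.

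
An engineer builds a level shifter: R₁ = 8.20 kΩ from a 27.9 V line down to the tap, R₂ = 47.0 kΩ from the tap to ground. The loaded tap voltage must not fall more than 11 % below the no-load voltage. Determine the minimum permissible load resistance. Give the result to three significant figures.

Output resistance R_th = R₁‖R₂ = (8.20 × 47.0)/55.20 = 6.982 kΩ.
The fractional drop is R_th/(R_th + R_L); requiring this ≤ 0.110 gives R_L ≥ R_th(1/0.110 − 1) = 6.982 × 8.091 = 56.5 kΩ.

R_L(min) ≈ 56.5 kΩ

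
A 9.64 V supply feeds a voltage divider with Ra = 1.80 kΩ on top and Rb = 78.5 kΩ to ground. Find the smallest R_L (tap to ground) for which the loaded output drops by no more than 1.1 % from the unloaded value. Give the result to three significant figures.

R_L(min) ≈ 158 kΩ

Output resistance R_th = Ra‖Rb = (1.80 × 78.5)/80.30 = 1.760 kΩ.
The fractional drop is R_th/(R_th + R_L); requiring this ≤ 0.0110 gives R_L ≥ R_th(1/0.0110 − 1) = 1.760 × 89.91 = 158 kΩ.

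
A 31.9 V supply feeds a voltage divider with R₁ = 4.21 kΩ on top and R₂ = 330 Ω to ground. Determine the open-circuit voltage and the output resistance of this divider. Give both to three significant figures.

V_th = 2.32 V, R_th = 306 Ω

V_th is the open-circuit tap voltage: 31.9 × 330/(4210 + 330) = 2.32 V.
With the supply zeroed, R₁ and R₂ appear in parallel from the tap: R_th = R₁‖R₂ = (4210 × 330)/4540 = 306 Ω.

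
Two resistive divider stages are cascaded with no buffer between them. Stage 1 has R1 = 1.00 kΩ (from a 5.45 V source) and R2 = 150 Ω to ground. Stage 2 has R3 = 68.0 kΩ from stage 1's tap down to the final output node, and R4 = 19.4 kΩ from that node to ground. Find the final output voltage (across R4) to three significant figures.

Stage 2 presents R3+R4 = 87400 Ω as a load on stage 1's tap.
Stage 1's lower leg becomes R2‖(R3+R4) = 149.7 Ω, so V_mid = 5.45 × 149.7/1150 = 0.7098 V.
Stage 2 is itself unloaded: V_out = V_mid × R4/(R3+R4) = 0.7098 × 19400/87400 = 0.158 V.

V_out ≈ 0.158 V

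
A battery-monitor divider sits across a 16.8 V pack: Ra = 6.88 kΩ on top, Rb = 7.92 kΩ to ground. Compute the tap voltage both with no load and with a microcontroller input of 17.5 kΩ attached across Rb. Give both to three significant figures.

Open-circuit: V = 16.8 × 7.92/(6.88 + 7.92) = 8.99 V.
With the load, Rb becomes Rb‖R_L = 5.452 kΩ, so V = 16.8 × 5.452/12.33 = 7.43 V.

Unloaded: 8.99 V; loaded: 7.43 V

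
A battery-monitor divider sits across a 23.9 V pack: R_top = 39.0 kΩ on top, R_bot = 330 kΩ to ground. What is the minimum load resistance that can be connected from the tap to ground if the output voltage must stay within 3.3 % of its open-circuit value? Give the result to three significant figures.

Output resistance R_th = R_top‖R_bot = (39.0 × 330)/369.0 = 34.88 kΩ.
The fractional drop is R_th/(R_th + R_L); requiring this ≤ 0.0330 gives R_L ≥ R_th(1/0.0330 − 1) = 34.88 × 29.30 = 1.02 MΩ.

R_L(min) ≈ 1.02 MΩ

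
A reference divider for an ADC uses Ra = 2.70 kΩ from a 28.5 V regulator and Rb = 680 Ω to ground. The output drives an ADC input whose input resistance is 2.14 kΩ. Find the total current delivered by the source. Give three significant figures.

I ≈ 8.86 mA

Rb‖R_L = 516.0 Ω, so the source sees Ra + Rb‖R_L = 3216 Ω.
I = 28.5 V / 3216 Ω = 8.86 mA.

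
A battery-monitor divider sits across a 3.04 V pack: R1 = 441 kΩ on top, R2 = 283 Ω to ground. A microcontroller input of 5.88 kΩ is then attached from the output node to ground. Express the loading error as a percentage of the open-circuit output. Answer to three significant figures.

4.59 %

The divider's output (Thévenin) resistance is R1‖R2 = 282.8 Ω.
Fractional drop under load = R_th/(R_th + R_L) = 282.8 / (282.8 + 5880) = 0.04589.
So the output falls by 4.59 %.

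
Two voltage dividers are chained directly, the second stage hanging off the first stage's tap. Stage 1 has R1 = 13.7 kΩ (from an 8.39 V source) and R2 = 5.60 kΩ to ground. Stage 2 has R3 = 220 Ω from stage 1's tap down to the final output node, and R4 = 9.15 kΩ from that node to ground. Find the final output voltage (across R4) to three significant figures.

Stage 2 presents R3+R4 = 9370 Ω as a load on stage 1's tap.
Stage 1's lower leg becomes R2‖(R3+R4) = 3505 Ω, so V_mid = 8.39 × 3505/17210 = 1.709 V.
Stage 2 is itself unloaded: V_out = V_mid × R4/(R3+R4) = 1.709 × 9150/9370 = 1.67 V.

V_out ≈ 1.67 V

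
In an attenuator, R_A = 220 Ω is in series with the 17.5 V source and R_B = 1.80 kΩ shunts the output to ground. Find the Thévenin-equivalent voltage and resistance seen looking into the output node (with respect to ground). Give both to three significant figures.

V_th = 15.6 V, R_th = 196 Ω

V_th is the open-circuit tap voltage: 17.5 × 1800/(220 + 1800) = 15.6 V.
With the supply zeroed, R_A and R_B appear in parallel from the tap: R_th = R_A‖R_B = (220 × 1800)/2020 = 196 Ω.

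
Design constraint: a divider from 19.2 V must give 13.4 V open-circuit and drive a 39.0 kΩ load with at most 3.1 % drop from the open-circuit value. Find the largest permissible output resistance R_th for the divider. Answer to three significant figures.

Loading drop = R_th/(R_th + R_L) ≤ 0.0310, so R_th ≤ R_L · ε/(1−ε) = 39.0 kΩ × 0.0310/0.9690 = 1.25 kΩ.

R_th ≤ 1.25 kΩ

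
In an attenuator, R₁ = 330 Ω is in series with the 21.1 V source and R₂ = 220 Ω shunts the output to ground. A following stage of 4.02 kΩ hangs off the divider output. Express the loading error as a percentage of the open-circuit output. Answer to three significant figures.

The divider's output (Thévenin) resistance is R₁‖R₂ = 132.0 Ω.
Fractional drop under load = R_th/(R_th + R_L) = 132.0 / (132.0 + 4020) = 0.03179.
So the output falls by 3.18 %.

3.18 %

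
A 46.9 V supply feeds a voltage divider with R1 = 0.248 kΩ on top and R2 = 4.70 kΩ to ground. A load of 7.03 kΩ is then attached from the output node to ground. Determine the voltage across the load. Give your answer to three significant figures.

The load sits in parallel with R2: R2‖R_L = (4700 × 7030) / (4700 + 7030) = 2817 Ω.
V_out = 46.9 × 2817 / (248 + 2817) = 46.9 × 2817/3065 = 43.1 V.

V_out ≈ 43.1 V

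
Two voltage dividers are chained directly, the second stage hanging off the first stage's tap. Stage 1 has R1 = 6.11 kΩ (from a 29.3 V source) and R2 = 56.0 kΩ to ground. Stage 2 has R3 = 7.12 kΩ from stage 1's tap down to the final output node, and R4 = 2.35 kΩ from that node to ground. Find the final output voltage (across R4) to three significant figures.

V_out ≈ 4.14 V

Stage 2 presents R3+R4 = 9.470 kΩ as a load on stage 1's tap.
Stage 1's lower leg becomes R2‖(R3+R4) = 8.100 kΩ, so V_mid = 29.3 × 8.100/14.21 = 16.70 V.
Stage 2 is itself unloaded: V_out = V_mid × R4/(R3+R4) = 16.70 × 2.35/9.470 = 4.14 V.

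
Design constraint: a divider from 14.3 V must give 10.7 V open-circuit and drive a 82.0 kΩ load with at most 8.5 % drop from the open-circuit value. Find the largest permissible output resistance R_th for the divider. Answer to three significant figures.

Loading drop = R_th/(R_th + R_L) ≤ 0.0850, so R_th ≤ R_L · ε/(1−ε) = 82.0 kΩ × 0.0850/0.9150 = 7.62 kΩ.
(Any R1, R2 with R2/(R1+R2) = 0.748 and R1‖R2 ≤ 7.62 kΩ will meet the spec.)

R_th ≤ 7.62 kΩ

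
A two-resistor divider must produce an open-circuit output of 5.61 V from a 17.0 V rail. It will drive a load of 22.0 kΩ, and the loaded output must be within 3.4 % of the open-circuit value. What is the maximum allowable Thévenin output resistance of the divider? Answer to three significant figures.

Loading drop = R_th/(R_th + R_L) ≤ 0.0340, so R_th ≤ R_L · ε/(1−ε) = 22.0 kΩ × 0.0340/0.9660 = 774 Ω.

R_th ≤ 774 Ω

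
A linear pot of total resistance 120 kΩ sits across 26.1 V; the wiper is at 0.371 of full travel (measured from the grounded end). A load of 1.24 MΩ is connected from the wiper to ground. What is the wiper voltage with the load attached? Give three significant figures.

V ≈ 9.47 V

The wiper splits the pot into (1−α)R = 75.48 kΩ above and αR = 44.52 kΩ below.
Lower section ‖ load = 42.98 kΩ.
V_wiper = 26.1 × 42.98/(75.48 + 42.98) = 9.47 V.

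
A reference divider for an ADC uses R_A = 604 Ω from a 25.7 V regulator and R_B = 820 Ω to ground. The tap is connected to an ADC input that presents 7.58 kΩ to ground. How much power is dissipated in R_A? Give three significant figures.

Total resistance from the source is R_A + (R_B‖R_L) = 1344 Ω, so I = 25.7/1344 Ω = 19.12 mA.
P = I²·R_A = (19.12 mA)² × 604 Ω = 221 mW.

P ≈ 221 mW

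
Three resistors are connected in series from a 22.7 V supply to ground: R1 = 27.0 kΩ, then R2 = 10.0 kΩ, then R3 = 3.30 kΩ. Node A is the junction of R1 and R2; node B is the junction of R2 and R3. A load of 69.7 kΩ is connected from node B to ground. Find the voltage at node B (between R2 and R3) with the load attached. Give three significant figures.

At node B, R3 is in parallel with the load: R3‖R_L = 3.151 kΩ.
Below node A the resistance is R2 + (R3‖R_L) = 13.15 kΩ, so V_A = 22.7 × 13.15/40.15 = 7.435 V.
Then V_B = V_A × (R3‖R_L)/(R2 + R3‖R_L) = 7.435 × 3.151/13.15 = 1.78 V.

V ≈ 1.78 V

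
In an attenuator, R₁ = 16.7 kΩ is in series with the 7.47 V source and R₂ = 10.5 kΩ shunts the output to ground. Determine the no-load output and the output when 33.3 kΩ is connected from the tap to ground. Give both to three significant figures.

Open-circuit: V = 7.47 × 10.5/(16.7 + 10.5) = 2.88 V.
With the load, R₂ becomes R₂‖R_L = 7.983 kΩ, so V = 7.47 × 7.983/24.68 = 2.42 V.

Unloaded: 2.88 V; loaded: 2.42 V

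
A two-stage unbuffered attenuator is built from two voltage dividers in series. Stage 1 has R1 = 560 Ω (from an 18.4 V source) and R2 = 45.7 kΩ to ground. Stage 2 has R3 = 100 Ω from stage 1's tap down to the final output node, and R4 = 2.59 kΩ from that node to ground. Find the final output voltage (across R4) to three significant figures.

V_out ≈ 14.5 V

Stage 2 presents R3+R4 = 2690 Ω as a load on stage 1's tap.
Stage 1's lower leg becomes R2‖(R3+R4) = 2540 Ω, so V_mid = 18.4 × 2540/3100 = 15.08 V.
Stage 2 is itself unloaded: V_out = V_mid × R4/(R3+R4) = 15.08 × 2590/2690 = 14.5 V.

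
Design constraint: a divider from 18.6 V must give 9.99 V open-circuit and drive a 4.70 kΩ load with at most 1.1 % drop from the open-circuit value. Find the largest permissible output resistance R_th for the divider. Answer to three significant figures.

R_th ≤ 52.3 Ω

Loading drop = R_th/(R_th + R_L) ≤ 0.0110, so R_th ≤ R_L · ε/(1−ε) = 4.70 kΩ × 0.0110/0.9890 = 52.3 Ω.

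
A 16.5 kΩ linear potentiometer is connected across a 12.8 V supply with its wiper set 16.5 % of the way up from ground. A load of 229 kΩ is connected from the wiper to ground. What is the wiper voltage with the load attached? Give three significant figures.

The wiper splits the pot into (1−α)R = 13.78 kΩ above and αR = 2.723 kΩ below.
Lower section ‖ load = 2.691 kΩ.
V_wiper = 12.8 × 2.691/(13.78 + 2.691) = 2.09 V.

V ≈ 2.09 V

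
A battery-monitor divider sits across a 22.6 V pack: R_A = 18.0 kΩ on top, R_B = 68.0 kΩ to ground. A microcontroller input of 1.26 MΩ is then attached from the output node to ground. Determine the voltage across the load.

V_out ≈ 17.7 V

The load sits in parallel with R_B: R_B‖R_L = (68.0 × 1260) / (68.0 + 1260) = 64.52 kΩ.
V_out = 22.6 × 64.52 / (18.0 + 64.52) = 22.6 × 64.52/82.52 = 17.7 V.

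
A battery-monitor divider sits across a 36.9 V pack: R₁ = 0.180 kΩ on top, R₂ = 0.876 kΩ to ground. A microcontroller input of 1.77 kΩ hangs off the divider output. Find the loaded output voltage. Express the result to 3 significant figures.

V_out ≈ 28.2 V

The load sits in parallel with R₂: R₂‖R_L = (876 × 1770) / (876 + 1770) = 586.0 Ω.
V_out = 36.9 × 586.0 / (180 + 586.0) = 36.9 × 586.0/766.0 = 28.2 V.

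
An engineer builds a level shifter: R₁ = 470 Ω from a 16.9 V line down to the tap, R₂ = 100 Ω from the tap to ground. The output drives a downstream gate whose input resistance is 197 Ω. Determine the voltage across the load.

V_out ≈ 2.09 V

The load sits in parallel with R₂: R₂‖R_L = (100 × 197) / (100 + 197) = 66.33 Ω.
V_out = 16.9 × 66.33 / (470 + 66.33) = 16.9 × 66.33/536.3 = 2.09 V.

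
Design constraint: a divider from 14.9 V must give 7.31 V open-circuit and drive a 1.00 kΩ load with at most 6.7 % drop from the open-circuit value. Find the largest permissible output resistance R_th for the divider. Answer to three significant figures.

Loading drop = R_th/(R_th + R_L) ≤ 0.0670, so R_th ≤ R_L · ε/(1−ε) = 1.00 kΩ × 0.0670/0.9330 = 71.8 Ω.
(Any R1, R2 with R2/(R1+R2) = 0.491 and R1‖R2 ≤ 71.8 Ω will meet the spec.)

R_th ≤ 71.8 Ω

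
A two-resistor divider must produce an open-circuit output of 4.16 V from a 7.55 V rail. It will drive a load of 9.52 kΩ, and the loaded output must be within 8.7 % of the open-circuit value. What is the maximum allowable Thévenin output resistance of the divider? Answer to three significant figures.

Loading drop = R_th/(R_th + R_L) ≤ 0.0870, so R_th ≤ R_L · ε/(1−ε) = 9.52 kΩ × 0.0870/0.9130 = 907 Ω.
(Any R1, R2 with R2/(R1+R2) = 0.551 and R1‖R2 ≤ 907 Ω will meet the spec.)

R_th ≤ 907 Ω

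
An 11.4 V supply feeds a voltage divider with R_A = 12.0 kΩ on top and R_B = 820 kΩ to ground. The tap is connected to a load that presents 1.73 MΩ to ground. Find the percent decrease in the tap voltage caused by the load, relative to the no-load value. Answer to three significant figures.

The divider's output (Thévenin) resistance is R_A‖R_B = 11.83 kΩ.
Fractional drop under load = R_th/(R_th + R_L) = 11.83 / (11.83 + 1730) = 0.006790.
So the output falls by 0.679 %.

0.679 %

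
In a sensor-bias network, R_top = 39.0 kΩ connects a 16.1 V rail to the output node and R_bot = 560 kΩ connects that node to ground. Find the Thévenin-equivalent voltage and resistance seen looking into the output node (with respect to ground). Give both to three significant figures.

V_th is the open-circuit tap voltage: 16.1 × 560/(39.0 + 560) = 15.1 V.
With the supply zeroed, R_top and R_bot appear in parallel from the tap: R_th = R_top‖R_bot = (39.0 × 560)/599.0 = 36.5 kΩ.

V_th = 15.1 V, R_th = 36.5 kΩ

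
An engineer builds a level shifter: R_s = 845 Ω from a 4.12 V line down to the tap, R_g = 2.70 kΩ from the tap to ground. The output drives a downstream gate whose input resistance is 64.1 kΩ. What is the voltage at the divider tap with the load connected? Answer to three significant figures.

The load sits in parallel with R_g: R_g‖R_L = (2700 × 64100) / (2700 + 64100) = 2591 Ω.
V_out = 4.12 × 2591 / (845 + 2591) = 4.12 × 2591/3436 = 3.11 V.

V_out ≈ 3.11 V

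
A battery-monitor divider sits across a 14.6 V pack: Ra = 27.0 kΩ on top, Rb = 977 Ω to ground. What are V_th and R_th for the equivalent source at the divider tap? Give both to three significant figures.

V_th = 0.510 V, R_th = 943 Ω

V_th is the open-circuit tap voltage: 14.6 × 977/(27000 + 977) = 0.510 V.
With the supply zeroed, Ra and Rb appear in parallel from the tap: R_th = Ra‖Rb = (27000 × 977)/27980 = 943 Ω.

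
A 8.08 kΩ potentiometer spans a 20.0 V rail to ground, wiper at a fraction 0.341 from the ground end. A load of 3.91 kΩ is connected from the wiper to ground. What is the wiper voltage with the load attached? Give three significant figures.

V ≈ 4.66 V

The wiper splits the pot into (1−α)R = 5.325 kΩ above and αR = 2.755 kΩ below.
Lower section ‖ load = 1.616 kΩ.
V_wiper = 20.0 × 1.616/(5.325 + 1.616) = 4.66 V.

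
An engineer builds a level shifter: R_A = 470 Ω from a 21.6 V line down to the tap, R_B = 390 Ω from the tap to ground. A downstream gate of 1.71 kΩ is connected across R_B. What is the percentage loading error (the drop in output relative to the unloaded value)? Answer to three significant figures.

11.1 %

The divider's output (Thévenin) resistance is R_A‖R_B = 213.1 Ω.
Fractional drop under load = R_th/(R_th + R_L) = 213.1 / (213.1 + 1710) = 0.1108.
So the output falls by 11.1 %.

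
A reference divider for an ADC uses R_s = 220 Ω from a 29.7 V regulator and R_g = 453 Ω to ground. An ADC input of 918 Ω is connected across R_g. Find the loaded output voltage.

V_out ≈ 17.2 V

The load sits in parallel with R_g: R_g‖R_L = (453 × 918) / (453 + 918) = 303.3 Ω.
V_out = 29.7 × 303.3 / (220 + 303.3) = 29.7 × 303.3/523.3 = 17.2 V.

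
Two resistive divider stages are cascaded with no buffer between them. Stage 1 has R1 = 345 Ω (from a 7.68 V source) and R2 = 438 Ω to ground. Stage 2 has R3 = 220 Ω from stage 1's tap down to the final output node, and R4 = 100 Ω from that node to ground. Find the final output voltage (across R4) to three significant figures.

Stage 2 presents R3+R4 = 320.0 Ω as a load on stage 1's tap.
Stage 1's lower leg becomes R2‖(R3+R4) = 184.9 Ω, so V_mid = 7.68 × 184.9/529.9 = 2.680 V.
Stage 2 is itself unloaded: V_out = V_mid × R4/(R3+R4) = 2.680 × 100/320.0 = 0.837 V.

V_out ≈ 0.837 V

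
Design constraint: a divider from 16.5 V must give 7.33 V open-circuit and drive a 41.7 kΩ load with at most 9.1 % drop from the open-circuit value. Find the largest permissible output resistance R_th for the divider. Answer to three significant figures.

Loading drop = R_th/(R_th + R_L) ≤ 0.0910, so R_th ≤ R_L · ε/(1−ε) = 41.7 kΩ × 0.0910/0.9090 = 4.17 kΩ.

R_th ≤ 4.17 kΩ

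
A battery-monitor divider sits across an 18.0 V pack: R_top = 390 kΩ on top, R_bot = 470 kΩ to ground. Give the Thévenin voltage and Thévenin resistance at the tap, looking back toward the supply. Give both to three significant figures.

V_th = 9.84 V, R_th = 213 kΩ

V_th is the open-circuit tap voltage: 18.0 × 470/(390 + 470) = 9.84 V.
With the supply zeroed, R_top and R_bot appear in parallel from the tap: R_th = R_top‖R_bot = (390 × 470)/860.0 = 213 kΩ.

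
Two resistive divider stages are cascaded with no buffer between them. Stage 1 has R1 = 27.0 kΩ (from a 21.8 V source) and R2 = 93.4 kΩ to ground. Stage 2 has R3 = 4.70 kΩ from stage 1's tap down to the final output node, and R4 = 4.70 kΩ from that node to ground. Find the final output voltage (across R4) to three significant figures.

V_out ≈ 2.62 V

Stage 2 presents R3+R4 = 9.400 kΩ as a load on stage 1's tap.
Stage 1's lower leg becomes R2‖(R3+R4) = 8.540 kΩ, so V_mid = 21.8 × 8.540/35.54 = 5.239 V.
Stage 2 is itself unloaded: V_out = V_mid × R4/(R3+R4) = 5.239 × 4.70/9.400 = 2.62 V.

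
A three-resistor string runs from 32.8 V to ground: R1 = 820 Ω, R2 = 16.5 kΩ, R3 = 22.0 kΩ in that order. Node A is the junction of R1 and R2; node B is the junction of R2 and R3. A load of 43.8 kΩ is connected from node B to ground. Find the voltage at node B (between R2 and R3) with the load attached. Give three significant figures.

V ≈ 15.0 V

At node B, R3 is in parallel with the load: R3‖R_L = 14640 Ω.
Below node A the resistance is R2 + (R3‖R_L) = 31140 Ω, so V_A = 32.8 × 31140/31960 = 31.96 V.
Then V_B = V_A × (R3‖R_L)/(R2 + R3‖R_L) = 31.96 × 14640/31140 = 15.0 V.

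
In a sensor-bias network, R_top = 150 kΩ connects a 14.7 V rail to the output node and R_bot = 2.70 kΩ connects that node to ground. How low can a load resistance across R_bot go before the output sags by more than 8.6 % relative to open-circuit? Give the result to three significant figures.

R_L(min) ≈ 28.2 kΩ

Output resistance R_th = R_top‖R_bot = (150 × 2.70)/152.7 = 2.652 kΩ.
The fractional drop is R_th/(R_th + R_L); requiring this ≤ 0.0860 gives R_L ≥ R_th(1/0.0860 − 1) = 2.652 × 10.63 = 28.2 kΩ.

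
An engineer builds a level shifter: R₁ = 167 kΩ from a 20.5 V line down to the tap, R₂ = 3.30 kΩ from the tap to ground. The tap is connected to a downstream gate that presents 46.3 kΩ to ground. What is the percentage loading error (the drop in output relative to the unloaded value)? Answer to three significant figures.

6.53 %

The divider's output (Thévenin) resistance is R₁‖R₂ = 3.236 kΩ.
Fractional drop under load = R_th/(R_th + R_L) = 3.236 / (3.236 + 46.3) = 0.06533.
So the output falls by 6.53 %.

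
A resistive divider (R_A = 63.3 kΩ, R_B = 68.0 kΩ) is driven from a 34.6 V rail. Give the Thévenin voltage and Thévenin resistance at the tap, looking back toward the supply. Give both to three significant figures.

V_th is the open-circuit tap voltage: 34.6 × 68.0/(63.3 + 68.0) = 17.9 V.
With the supply zeroed, R_A and R_B appear in parallel from the tap: R_th = R_A‖R_B = (63.3 × 68.0)/131.3 = 32.8 kΩ.

V_th = 17.9 V, R_th = 32.8 kΩ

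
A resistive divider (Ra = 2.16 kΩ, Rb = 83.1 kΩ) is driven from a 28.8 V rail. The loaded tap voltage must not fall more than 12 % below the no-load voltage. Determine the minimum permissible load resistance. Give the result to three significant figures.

R_L(min) ≈ 15.4 kΩ

Output resistance R_th = Ra‖Rb = (2.16 × 83.1)/85.26 = 2.105 kΩ.
The fractional drop is R_th/(R_th + R_L); requiring this ≤ 0.120 gives R_L ≥ R_th(1/0.120 − 1) = 2.105 × 7.333 = 15.4 kΩ.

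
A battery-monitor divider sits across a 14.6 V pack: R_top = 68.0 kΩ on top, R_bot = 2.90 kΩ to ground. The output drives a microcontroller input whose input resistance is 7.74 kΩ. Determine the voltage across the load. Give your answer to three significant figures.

The load sits in parallel with R_bot: R_bot‖R_L = (2.90 × 7.74) / (2.90 + 7.74) = 2.110 kΩ.
V_out = 14.6 × 2.110 / (68.0 + 2.110) = 14.6 × 2.110/70.11 = 0.439 V.
(Unloaded it would have been 0.597 V.)

V_out ≈ 0.439 V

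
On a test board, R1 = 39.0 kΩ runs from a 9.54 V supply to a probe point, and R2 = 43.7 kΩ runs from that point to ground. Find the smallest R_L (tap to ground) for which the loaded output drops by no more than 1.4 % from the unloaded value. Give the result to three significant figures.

R_L(min) ≈ 1.45 MΩ

Output resistance R_th = R1‖R2 = (39.0 × 43.7)/82.70 = 20.61 kΩ.
The fractional drop is R_th/(R_th + R_L); requiring this ≤ 0.0140 gives R_L ≥ R_th(1/0.0140 − 1) = 20.61 × 70.43 = 1.45 MΩ.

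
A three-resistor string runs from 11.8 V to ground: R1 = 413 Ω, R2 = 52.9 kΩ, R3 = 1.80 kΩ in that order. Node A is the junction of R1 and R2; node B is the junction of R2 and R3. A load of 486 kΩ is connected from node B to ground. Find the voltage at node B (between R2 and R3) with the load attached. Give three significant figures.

At node B, R3 is in parallel with the load: R3‖R_L = 1793 Ω.
Below node A the resistance is R2 + (R3‖R_L) = 54690 Ω, so V_A = 11.8 × 54690/55110 = 11.71 V.
Then V_B = V_A × (R3‖R_L)/(R2 + R3‖R_L) = 11.71 × 1793/54690 = 0.384 V.

V ≈ 0.384 V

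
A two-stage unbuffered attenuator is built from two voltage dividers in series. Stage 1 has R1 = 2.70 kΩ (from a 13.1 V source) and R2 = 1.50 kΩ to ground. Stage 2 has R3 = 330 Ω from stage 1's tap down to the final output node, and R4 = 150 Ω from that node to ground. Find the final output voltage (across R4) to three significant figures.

Stage 2 presents R3+R4 = 480.0 Ω as a load on stage 1's tap.
Stage 1's lower leg becomes R2‖(R3+R4) = 363.6 Ω, so V_mid = 13.1 × 363.6/3064 = 1.555 V.
Stage 2 is itself unloaded: V_out = V_mid × R4/(R3+R4) = 1.555 × 150/480.0 = 0.486 V.

V_out ≈ 0.486 V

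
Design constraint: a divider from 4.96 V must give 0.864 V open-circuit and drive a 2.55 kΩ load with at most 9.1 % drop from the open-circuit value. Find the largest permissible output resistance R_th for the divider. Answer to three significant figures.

Loading drop = R_th/(R_th + R_L) ≤ 0.0910, so R_th ≤ R_L · ε/(1−ε) = 2.55 kΩ × 0.0910/0.9090 = 255 Ω.
(Any R1, R2 with R2/(R1+R2) = 0.174 and R1‖R2 ≤ 255 Ω will meet the spec.)

R_th ≤ 255 Ω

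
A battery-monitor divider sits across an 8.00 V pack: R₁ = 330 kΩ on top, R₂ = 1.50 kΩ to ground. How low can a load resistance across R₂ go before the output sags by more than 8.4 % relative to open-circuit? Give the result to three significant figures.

R_L(min) ≈ 16.3 kΩ

Output resistance R_th = R₁‖R₂ = (330 × 1.50)/331.5 = 1.493 kΩ.
The fractional drop is R_th/(R_th + R_L); requiring this ≤ 0.0840 gives R_L ≥ R_th(1/0.0840 − 1) = 1.493 × 10.90 = 16.3 kΩ.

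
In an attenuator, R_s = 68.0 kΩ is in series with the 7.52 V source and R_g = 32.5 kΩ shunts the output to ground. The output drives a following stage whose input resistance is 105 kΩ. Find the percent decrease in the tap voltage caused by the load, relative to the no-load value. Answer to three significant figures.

The divider's output (Thévenin) resistance is R_s‖R_g = 21.99 kΩ.
Fractional drop under load = R_th/(R_th + R_L) = 21.99 / (21.99 + 105) = 0.1732.
So the output falls by 17.3 %.

17.3 %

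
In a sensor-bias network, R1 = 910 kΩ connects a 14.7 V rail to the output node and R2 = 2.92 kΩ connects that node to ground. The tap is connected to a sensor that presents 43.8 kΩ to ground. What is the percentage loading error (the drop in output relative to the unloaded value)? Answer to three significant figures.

6.23 %

The divider's output (Thévenin) resistance is R1‖R2 = 2.911 kΩ.
Fractional drop under load = R_th/(R_th + R_L) = 2.911 / (2.911 + 43.8) = 0.06231.
So the output falls by 6.23 %.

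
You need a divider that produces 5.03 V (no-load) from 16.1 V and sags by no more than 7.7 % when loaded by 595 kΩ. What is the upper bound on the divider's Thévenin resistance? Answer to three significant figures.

Loading drop = R_th/(R_th + R_L) ≤ 0.0770, so R_th ≤ R_L · ε/(1−ε) = 595 kΩ × 0.0770/0.9230 = 49.6 kΩ.

R_th ≤ 49.6 kΩ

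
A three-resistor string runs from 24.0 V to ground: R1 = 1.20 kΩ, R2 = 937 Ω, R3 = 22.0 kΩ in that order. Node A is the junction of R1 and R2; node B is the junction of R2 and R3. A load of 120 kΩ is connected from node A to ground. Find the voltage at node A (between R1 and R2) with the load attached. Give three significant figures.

Below node A the series string R2+R3 = 22940 Ω sits in parallel with the 120000 Ω load: 19260 Ω.
V_A = 24.0 × 19260/(1200 + 19260) = 22.6 V.

V ≈ 22.6 V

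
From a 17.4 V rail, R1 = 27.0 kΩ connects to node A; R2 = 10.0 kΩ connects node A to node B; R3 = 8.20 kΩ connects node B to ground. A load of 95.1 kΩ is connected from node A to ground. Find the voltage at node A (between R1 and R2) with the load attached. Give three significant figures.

Below node A the series string R2+R3 = 18.20 kΩ sits in parallel with the 95.1 kΩ load: 15.28 kΩ.
V_A = 17.4 × 15.28/(27.0 + 15.28) = 6.29 V.

V ≈ 6.29 V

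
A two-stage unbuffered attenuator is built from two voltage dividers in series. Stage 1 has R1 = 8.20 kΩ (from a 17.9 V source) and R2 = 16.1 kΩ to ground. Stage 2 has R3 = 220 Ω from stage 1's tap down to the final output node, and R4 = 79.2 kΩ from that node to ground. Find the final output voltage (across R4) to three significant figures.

Stage 2 presents R3+R4 = 79420 Ω as a load on stage 1's tap.
Stage 1's lower leg becomes R2‖(R3+R4) = 13390 Ω, so V_mid = 17.9 × 13390/21590 = 11.10 V.
Stage 2 is itself unloaded: V_out = V_mid × R4/(R3+R4) = 11.10 × 79200/79420 = 11.1 V.

V_out ≈ 11.1 V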